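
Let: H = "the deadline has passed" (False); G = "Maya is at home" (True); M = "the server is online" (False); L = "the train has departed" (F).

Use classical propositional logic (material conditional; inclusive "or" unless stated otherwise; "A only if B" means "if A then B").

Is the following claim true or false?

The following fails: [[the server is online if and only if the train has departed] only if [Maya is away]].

The statement is true.

This is not ((M iff L) -> not G).

M iff L = False iff False = True
not G = not True = False
(M iff L) -> not G = True -> False = False
not ((M iff L) -> not G) = not False = True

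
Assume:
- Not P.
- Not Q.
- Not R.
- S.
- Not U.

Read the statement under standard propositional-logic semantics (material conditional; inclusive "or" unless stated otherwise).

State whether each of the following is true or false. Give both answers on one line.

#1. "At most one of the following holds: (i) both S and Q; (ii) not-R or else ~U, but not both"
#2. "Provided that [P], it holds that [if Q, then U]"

#1 true, #2 true

#1: Formalization: (S & Q) nand (~R xor ~U)

S & Q = T & F = F
~R = ~F = T
~U = ~F = T
~R xor ~U = T xor T = F
(S & Q) nand (~R xor ~U) = F nand F = T
Thus #1 is true.

#2: Formalization: P -> (Q -> U)

Q -> U = F -> F = T
P -> (Q -> U) = F -> T = T
Thus #2 is true.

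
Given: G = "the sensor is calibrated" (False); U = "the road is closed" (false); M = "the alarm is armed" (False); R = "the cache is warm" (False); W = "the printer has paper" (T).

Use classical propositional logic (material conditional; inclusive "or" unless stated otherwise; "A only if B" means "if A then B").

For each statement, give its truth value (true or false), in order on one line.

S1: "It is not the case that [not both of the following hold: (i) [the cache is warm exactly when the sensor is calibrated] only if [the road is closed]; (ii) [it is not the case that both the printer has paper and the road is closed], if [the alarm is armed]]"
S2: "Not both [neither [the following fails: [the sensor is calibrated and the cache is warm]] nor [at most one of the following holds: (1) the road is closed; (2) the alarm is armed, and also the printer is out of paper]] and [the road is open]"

S1: This is ~(((R <-> G) -> U) nand (M -> (W nand U))).

R <-> G = F <-> F = T
(R <-> G) -> U = T -> F = F
W nand U = T nand F = T
M -> (W nand U) = F -> T = T
((R <-> G) -> U) nand (M -> (W nand U)) = F nand T = T
~(((R <-> G) -> U) nand (M -> (W nand U))) = ~T = F
Thus S1 is false.

S2: This is (~(G & R) nor (U nand (M & ~W))) nand ~U.

G & R = F & F = F
~(G & R) = ~F = T
~W = ~T = F
M & ~W = F & F = F
U nand (M & ~W) = F nand F = T
~(G & R) nor (U nand (M & ~W)) = T nor T = F
~U = ~F = T
(~(G & R) nor (U nand (M & ~W))) nand ~U = F nand T = T
So S2 is true.

S1 F, S2 T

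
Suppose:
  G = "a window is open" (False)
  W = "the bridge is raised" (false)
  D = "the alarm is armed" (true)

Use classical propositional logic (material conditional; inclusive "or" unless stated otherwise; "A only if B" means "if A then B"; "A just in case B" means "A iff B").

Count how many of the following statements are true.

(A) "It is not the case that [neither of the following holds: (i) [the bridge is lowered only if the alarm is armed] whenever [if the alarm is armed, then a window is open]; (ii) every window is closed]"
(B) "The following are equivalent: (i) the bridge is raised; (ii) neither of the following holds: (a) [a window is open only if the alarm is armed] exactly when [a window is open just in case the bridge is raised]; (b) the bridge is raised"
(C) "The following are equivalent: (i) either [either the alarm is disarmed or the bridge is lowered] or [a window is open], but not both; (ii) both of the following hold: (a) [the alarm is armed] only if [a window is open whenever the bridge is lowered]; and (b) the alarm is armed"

2

(A): Parsed as ~(((D -> G) -> (~W -> D)) nor ~G)

D -> G = T -> F = F
~W = ~F = T
~W -> D = T -> T = T
(D -> G) -> (~W -> D) = F -> T = T
~G = ~F = T
((D -> G) -> (~W -> D)) nor ~G = T nor T = F
~(((D -> G) -> (~W -> D)) nor ~G) = ~F = T
So (A) is true.

(B): In symbols: W <-> (((G -> D) <-> (G <-> W)) nor W)

G -> D = F -> T = T
G <-> W = F <-> F = T
(G -> D) <-> (G <-> W) = T <-> T = T
((G -> D) <-> (G <-> W)) nor W = T nor F = F
W <-> (((G -> D) <-> (G <-> W)) nor W) = F <-> F = T
Hence (B) is true.

(C): In symbols: ((~D | ~W) xor G) <-> ((D -> (~W -> G)) & D)

~D = ~T = F
~W = ~F = T
~D | ~W = F | T = T
(~D | ~W) xor G = T xor F = T
~W = ~F = T
~W -> G = T -> F = F
D -> (~W -> G) = T -> F = F
(D -> (~W -> G)) & D = F & T = F
((~D | ~W) xor G) <-> ((D -> (~W -> G)) & D) = T <-> F = F
Thus (C) is false.

Count: 2.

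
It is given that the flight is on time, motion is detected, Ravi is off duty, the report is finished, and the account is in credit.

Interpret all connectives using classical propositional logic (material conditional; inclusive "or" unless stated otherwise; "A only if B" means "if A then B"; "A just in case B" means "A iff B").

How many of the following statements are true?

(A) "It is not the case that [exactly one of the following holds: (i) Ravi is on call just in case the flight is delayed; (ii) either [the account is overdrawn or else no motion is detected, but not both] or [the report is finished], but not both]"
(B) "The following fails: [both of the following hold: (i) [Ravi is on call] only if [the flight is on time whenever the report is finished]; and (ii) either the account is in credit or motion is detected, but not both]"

2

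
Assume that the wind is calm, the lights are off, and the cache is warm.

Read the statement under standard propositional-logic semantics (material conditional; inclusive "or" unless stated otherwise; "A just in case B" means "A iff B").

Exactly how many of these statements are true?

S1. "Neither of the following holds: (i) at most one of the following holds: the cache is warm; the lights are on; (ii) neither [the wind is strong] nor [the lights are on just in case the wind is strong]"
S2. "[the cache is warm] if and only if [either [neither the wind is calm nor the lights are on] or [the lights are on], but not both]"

Let R = "the cache is warm" (True), S = "the lights are on" (False), M = "the wind is strong" (False).

S1: This is (R nand S) nor (M nor (S iff M)).

R nand S = True nand False = True
S iff M = False iff False = True
M nor (S iff M) = False nor True = False
(R nand S) nor (M nor (S iff M)) = True nor False = False
Hence S1 is false.

S2: Parsed as R iff ((not M nor S) xor S)

not M = not False = True
not M nor S = True nor False = False
(not M nor S) xor S = False xor False = False
R iff ((not M nor S) xor S) = True iff False = False
Hence S2 is false.

True statements: 0 (none).

0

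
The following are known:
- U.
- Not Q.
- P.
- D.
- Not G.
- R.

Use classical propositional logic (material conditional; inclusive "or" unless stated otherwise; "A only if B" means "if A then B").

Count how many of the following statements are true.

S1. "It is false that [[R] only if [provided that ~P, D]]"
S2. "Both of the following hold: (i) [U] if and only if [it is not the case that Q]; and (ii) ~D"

0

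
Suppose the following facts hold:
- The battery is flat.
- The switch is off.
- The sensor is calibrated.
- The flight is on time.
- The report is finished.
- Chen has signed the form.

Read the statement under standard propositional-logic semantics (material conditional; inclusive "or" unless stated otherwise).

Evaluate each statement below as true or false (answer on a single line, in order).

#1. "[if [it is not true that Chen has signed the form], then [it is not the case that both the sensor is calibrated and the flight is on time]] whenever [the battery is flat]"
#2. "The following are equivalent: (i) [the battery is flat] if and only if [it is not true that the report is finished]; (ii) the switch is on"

#1 True / #2 True

Let P = "the battery is charged" (False), V = "Chen has signed the form" (True), L = "the sensor is calibrated" (True), R = "the flight is delayed" (False), S = "the report is finished" (True), U = "the switch is on" (False).

#1: Formalization: not P -> (not V -> (L nand not R))

not P = not False = True
not V = not True = False
not R = not False = True
L nand not R = True nand True = False
not V -> (L nand not R) = False -> False = True
not P -> (not V -> (L nand not R)) = True -> True = True
So #1 is true.

#2: This is (not P iff not S) iff U.

not P = not False = True
not S = not True = False
not P iff not S = True iff False = False
(not P iff not S) iff U = False iff False = True
Thus #2 is true.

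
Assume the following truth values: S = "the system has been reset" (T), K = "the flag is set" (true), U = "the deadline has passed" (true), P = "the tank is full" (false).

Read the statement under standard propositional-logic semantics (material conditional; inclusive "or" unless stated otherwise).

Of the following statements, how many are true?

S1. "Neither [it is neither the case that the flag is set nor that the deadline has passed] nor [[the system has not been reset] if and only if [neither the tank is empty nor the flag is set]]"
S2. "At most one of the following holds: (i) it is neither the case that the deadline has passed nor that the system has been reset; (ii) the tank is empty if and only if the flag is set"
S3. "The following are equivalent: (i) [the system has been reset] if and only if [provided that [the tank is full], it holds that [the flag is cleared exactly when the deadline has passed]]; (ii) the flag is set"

S1: In symbols: (K nor U) nor (~S <-> (~P nor K))

K nor U = T nor T = F
~S = ~T = F
~P = ~F = T
~P nor K = T nor T = F
~S <-> (~P nor K) = F <-> F = T
(K nor U) nor (~S <-> (~P nor K)) = F nor T = F
Thus S1 is false.

S2: Formalization: (U nor S) nand (~P <-> K)

U nor S = T nor T = F
~P = ~F = T
~P <-> K = T <-> T = T
(U nor S) nand (~P <-> K) = F nand T = T
Hence S2 is true.

S3: This is (S <-> (P -> (~K <-> U))) <-> K.

~K = ~T = F
~K <-> U = F <-> T = F
P -> (~K <-> U) = F -> F = T
S <-> (P -> (~K <-> U)) = T <-> T = T
(S <-> (P -> (~K <-> U))) <-> K = T <-> T = T
Hence S3 is true.

True statements: 2 (S2, S3).

2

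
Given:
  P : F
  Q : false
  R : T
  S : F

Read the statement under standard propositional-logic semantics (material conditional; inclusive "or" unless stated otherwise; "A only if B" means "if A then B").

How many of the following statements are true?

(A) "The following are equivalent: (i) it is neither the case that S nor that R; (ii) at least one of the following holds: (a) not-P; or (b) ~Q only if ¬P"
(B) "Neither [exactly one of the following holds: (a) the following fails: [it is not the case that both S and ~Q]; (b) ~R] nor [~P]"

(A): This is (S nor R) iff (not P or (not Q -> not P)).

S nor R = False nor True = False
not P = not False = True
not Q = not False = True
not P = not False = True
not Q -> not P = True -> True = True
not P or (not Q -> not P) = True or True = True
(S nor R) iff (not P or (not Q -> not P)) = False iff True = False
Hence (A) is false.

(B): Parsed as (not (S nand not Q) xor not R) nor not P

not Q = not False = True
S nand not Q = False nand True = True
not (S nand not Q) = not True = False
not R = not True = False
not (S nand not Q) xor not R = False xor False = False
not P = not False = True
(not (S nand not Q) xor not R) nor not P = False nor True = False
So (B) is false.

Count: 0.

0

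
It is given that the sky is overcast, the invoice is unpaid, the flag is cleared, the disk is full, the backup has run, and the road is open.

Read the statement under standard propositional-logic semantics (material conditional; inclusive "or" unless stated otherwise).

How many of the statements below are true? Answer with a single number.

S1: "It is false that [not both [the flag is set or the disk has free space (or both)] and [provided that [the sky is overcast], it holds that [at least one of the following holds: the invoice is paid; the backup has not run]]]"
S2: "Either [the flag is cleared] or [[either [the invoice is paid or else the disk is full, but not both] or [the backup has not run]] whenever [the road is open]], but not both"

Let M = "the flag is set" (F), W = "the disk is full" (T), S = "the sky is overcast" (T), K = "the invoice is paid" (F), Q = "the backup has run" (T), L = "the road is closed" (F).

S1: Parsed as ¬((M ∨ ¬W) ↑ (S → (K ∨ ¬Q)))

¬W = ¬T = F
M ∨ ¬W = F ∨ F = F
¬Q = ¬T = F
K ∨ ¬Q = F ∨ F = F
S → (K ∨ ¬Q) = T → F = F
(M ∨ ¬W) ↑ (S → (K ∨ ¬Q)) = F ↑ F = T
¬((M ∨ ¬W) ↑ (S → (K ∨ ¬Q))) = ¬T = F
Thus S1 is false.

S2: In symbols: ¬M ⊕ (¬L → ((K ⊕ W) ∨ ¬Q))

¬M = ¬F = T
¬L = ¬F = T
K ⊕ W = F ⊕ T = T
¬Q = ¬T = F
(K ⊕ W) ∨ ¬Q = T ∨ F = T
¬L → ((K ⊕ W) ∨ ¬Q) = T → T = T
¬M ⊕ (¬L → ((K ⊕ W) ∨ ¬Q)) = T ⊕ T = F
Hence S2 is false.

True statements: 0 (none).

0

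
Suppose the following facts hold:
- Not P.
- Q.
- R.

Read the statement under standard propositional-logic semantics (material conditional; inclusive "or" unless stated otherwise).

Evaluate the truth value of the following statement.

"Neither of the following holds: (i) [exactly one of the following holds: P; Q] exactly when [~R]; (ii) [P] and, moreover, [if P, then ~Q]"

The statement is true.

In symbols: ((P xor Q) <-> ~R) nor (P & (P -> ~Q))

P xor Q = F xor T = T
~R = ~T = F
(P xor Q) <-> ~R = T <-> F = F
~Q = ~T = F
P -> ~Q = F -> F = T
P & (P -> ~Q) = F & T = F
((P xor Q) <-> ~R) nor (P & (P -> ~Q)) = F nor F = T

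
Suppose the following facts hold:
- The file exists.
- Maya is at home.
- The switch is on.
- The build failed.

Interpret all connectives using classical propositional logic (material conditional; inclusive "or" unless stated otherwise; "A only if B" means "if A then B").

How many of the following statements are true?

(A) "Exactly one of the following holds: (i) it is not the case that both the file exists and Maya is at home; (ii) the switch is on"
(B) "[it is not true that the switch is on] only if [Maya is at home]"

2

Let P = "the file exists" (True), Q = "Maya is at home" (True), R = "the switch is on" (True).

(A): Parsed as (P nand Q) xor R

P nand Q = True nand True = False
(P nand Q) xor R = False xor True = True
Thus (A) is true.

(B): This is not R -> Q.

not R = not True = False
not R -> Q = False -> True = True
Hence (B) is true.

Count: 2.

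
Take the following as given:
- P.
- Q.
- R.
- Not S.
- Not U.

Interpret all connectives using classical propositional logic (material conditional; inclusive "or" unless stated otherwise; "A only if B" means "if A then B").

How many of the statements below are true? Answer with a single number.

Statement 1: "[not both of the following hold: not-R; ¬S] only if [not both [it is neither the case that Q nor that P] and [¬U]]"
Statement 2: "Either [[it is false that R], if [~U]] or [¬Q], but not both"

1

Statement 1: In symbols: (not R nand not S) -> ((Q nor P) nand not U)

not R = not True = False
not S = not False = True
not R nand not S = False nand True = True
Q nor P = True nor True = False
not U = not False = True
(Q nor P) nand not U = False nand True = True
(not R nand not S) -> ((Q nor P) nand not U) = True -> True = True
Thus Statement 1 is true.

Statement 2: In symbols: (not U -> not R) xor not Q

not U = not False = True
not R = not True = False
not U -> not R = True -> False = False
not Q = not True = False
(not U -> not R) xor not Q = False xor False = False
Thus Statement 2 is false.

Count: 1.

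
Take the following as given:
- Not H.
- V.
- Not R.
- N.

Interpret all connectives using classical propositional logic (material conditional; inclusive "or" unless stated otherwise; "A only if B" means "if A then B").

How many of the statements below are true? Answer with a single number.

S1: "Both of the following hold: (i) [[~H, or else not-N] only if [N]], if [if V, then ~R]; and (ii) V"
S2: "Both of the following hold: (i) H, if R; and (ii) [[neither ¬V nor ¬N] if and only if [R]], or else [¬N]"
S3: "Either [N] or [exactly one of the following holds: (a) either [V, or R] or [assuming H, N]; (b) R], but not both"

S1: In symbols: ((V → ¬R) → ((¬H ∨ ¬N) → N)) ∧ V

¬R = ¬F = T
V → ¬R = T → T = T
¬H = ¬F = T
¬N = ¬T = F
¬H ∨ ¬N = T ∨ F = T
(¬H ∨ ¬N) → N = T → T = T
(V → ¬R) → ((¬H ∨ ¬N) → N) = T → T = T
((V → ¬R) → ((¬H ∨ ¬N) → N)) ∧ V = T ∧ T = T
So S1 is true.

S2: This is (R → H) ∧ (((¬V ↓ ¬N) ↔ R) ∨ ¬N).

R → H = F → F = T
¬V = ¬T = F
¬N = ¬T = F
¬V ↓ ¬N = F ↓ F = T
(¬V ↓ ¬N) ↔ R = T ↔ F = F
¬N = ¬T = F
((¬V ↓ ¬N) ↔ R) ∨ ¬N = F ∨ F = F
(R → H) ∧ (((¬V ↓ ¬N) ↔ R) ∨ ¬N) = T ∧ F = F
So S2 is false.

S3: In symbols: N ⊕ (((V ∨ R) ∨ (H → N)) ⊕ R)

V ∨ R = T ∨ F = T
H → N = F → T = T
(V ∨ R) ∨ (H → N) = T ∨ T = T
((V ∨ R) ∨ (H → N)) ⊕ R = T ⊕ F = T
N ⊕ (((V ∨ R) ∨ (H → N)) ⊕ R) = T ⊕ T = F
Thus S3 is false.

1 of the 3 statements is true.

1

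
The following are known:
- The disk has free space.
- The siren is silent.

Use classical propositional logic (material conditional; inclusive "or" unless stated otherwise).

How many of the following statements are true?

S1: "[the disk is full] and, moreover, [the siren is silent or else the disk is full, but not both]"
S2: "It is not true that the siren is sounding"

1

Let P = "the disk is full" (F), Q = "the siren is sounding" (F).

S1: Parsed as P & (~Q xor P)

~Q = ~F = T
~Q xor P = T xor F = T
P & (~Q xor P) = F & T = F
So S1 is false.

S2: Parsed as ~Q

~Q = ~F = T
So S2 is true.

True statements: 1.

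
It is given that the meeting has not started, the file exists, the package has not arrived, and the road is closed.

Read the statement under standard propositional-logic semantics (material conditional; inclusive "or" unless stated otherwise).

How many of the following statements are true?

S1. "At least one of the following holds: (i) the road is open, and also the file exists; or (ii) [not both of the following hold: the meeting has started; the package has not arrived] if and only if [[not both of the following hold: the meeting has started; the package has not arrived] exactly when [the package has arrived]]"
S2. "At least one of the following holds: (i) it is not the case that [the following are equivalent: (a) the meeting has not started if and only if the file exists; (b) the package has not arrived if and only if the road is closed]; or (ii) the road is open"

0

Let U = "the road is closed" (True), L = "the file exists" (True), M = "the meeting has started" (False), K = "the package has arrived" (False).

S1: This is (not U and L) or ((M nand not K) iff ((M nand not K) iff K)).

not U = not True = False
not U and L = False and True = False
not K = not False = True
M nand not K = False nand True = True
not K = not False = True
M nand not K = False nand True = True
(M nand not K) iff K = True iff False = False
(M nand not K) iff ((M nand not K) iff K) = True iff False = False
(not U and L) or ((M nand not K) iff ((M nand not K) iff K)) = False or False = False
So S1 is false.

S2: This is not ((not M iff L) iff (not K iff U)) or not U.

not M = not False = True
not M iff L = True iff True = True
not K = not False = True
not K iff U = True iff True = True
(not M iff L) iff (not K iff U) = True iff True = True
not ((not M iff L) iff (not K iff U)) = not True = False
not U = not True = False
not ((not M iff L) iff (not K iff U)) or not U = False or False = False
Thus S2 is false.

True statements: 0 (none).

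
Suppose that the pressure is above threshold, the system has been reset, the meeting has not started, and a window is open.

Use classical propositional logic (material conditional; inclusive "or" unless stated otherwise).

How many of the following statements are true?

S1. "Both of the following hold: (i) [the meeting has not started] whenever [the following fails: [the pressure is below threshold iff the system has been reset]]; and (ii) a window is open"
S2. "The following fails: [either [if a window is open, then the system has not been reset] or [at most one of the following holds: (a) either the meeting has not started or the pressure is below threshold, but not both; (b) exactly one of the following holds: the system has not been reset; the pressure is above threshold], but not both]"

2

Let P = "the pressure is above threshold" (T), N = "the system has been reset" (T), D = "the meeting has started" (F), L = "a window is open" (T).

S1: In symbols: (~(~P <-> N) -> ~D) & L

~P = ~T = F
~P <-> N = F <-> T = F
~(~P <-> N) = ~F = T
~D = ~F = T
~(~P <-> N) -> ~D = T -> T = T
(~(~P <-> N) -> ~D) & L = T & T = T
Hence S1 is true.

S2: In symbols: ~((L -> ~N) xor ((~D xor ~P) nand (~N xor P)))

~N = ~T = F
L -> ~N = T -> F = F
~D = ~F = T
~P = ~T = F
~D xor ~P = T xor F = T
~N = ~T = F
~N xor P = F xor T = T
(~D xor ~P) nand (~N xor P) = T nand T = F
(L -> ~N) xor ((~D xor ~P) nand (~N xor P)) = F xor F = F
~((L -> ~N) xor ((~D xor ~P) nand (~N xor P))) = ~F = T
So S2 is true.

Count: 2.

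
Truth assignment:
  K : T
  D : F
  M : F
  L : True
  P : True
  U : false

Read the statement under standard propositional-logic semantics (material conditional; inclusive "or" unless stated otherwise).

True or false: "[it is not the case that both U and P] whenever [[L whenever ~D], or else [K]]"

Values: D=F, L=T, K=T, U=F, P=T.
In symbols: ((~D -> L) | K) -> (U nand P)

~D = ~F = T
~D -> L = T -> T = T
(~D -> L) | K = T | T = T
U nand P = F nand T = T
((~D -> L) | K) -> (U nand P) = T -> T = T

True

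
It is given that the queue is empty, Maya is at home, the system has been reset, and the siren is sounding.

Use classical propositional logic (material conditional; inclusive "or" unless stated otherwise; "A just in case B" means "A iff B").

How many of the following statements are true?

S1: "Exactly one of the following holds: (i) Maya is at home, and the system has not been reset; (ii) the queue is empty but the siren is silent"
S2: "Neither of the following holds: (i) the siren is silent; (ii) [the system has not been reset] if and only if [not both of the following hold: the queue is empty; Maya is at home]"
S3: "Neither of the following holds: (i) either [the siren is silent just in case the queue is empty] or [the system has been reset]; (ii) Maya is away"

Let Q = "Maya is at home" (T), R = "the system has been reset" (T), P = "the queue is empty" (T), S = "the siren is sounding" (T).

S1: In symbols: (Q & ~R) xor (P & ~S)

~R = ~T = F
Q & ~R = T & F = F
~S = ~T = F
P & ~S = T & F = F
(Q & ~R) xor (P & ~S) = F xor F = F
Hence S1 is false.

S2: Parsed as ~S nor (~R <-> (P nand Q))

~S = ~T = F
~R = ~T = F
P nand Q = T nand T = F
~R <-> (P nand Q) = F <-> F = T
~S nor (~R <-> (P nand Q)) = F nor T = F
Hence S2 is false.

S3: This is ((~S <-> P) | R) nor ~Q.

~S = ~T = F
~S <-> P = F <-> T = F
(~S <-> P) | R = F | T = T
~Q = ~T = F
((~S <-> P) | R) nor ~Q = T nor F = F
Hence S3 is false.

Count: 0.

0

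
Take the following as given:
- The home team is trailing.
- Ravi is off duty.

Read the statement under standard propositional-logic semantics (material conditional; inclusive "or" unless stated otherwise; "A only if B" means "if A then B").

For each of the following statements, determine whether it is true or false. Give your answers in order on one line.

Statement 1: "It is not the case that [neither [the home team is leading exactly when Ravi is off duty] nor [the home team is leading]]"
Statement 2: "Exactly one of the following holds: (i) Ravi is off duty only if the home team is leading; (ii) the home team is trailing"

Let P = "the home team is leading" (False), Q = "Ravi is on call" (False).

Statement 1: Parsed as not ((P iff not Q) nor P)

not Q = not False = True
P iff not Q = False iff True = False
(P iff not Q) nor P = False nor False = True
not ((P iff not Q) nor P) = not True = False
Hence Statement 1 is false.

Statement 2: Formalization: (not Q -> P) xor not P

not Q = not False = True
not Q -> P = True -> False = False
not P = not False = True
(not Q -> P) xor not P = False xor True = True
Hence Statement 2 is true.

Statement 1 False / Statement 2 True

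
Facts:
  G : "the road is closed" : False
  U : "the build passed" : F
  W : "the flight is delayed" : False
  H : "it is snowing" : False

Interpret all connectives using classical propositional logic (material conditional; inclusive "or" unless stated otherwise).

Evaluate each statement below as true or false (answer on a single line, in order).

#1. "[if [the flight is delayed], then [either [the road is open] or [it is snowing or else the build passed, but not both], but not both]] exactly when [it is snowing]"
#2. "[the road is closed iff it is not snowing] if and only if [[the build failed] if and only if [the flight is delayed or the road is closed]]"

#1 F / #2 T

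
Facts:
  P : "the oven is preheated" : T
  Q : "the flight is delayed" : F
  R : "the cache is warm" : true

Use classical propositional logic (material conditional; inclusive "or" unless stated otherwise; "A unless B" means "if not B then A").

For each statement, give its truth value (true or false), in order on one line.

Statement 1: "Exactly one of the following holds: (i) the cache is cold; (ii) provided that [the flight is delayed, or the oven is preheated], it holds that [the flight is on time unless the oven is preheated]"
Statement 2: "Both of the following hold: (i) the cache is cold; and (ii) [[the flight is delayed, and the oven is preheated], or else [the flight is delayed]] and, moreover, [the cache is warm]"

Statement 1: Formalization: ~R xor ((Q | P) -> (~Q | P))

~R = ~T = F
Q | P = F | T = T
~Q = ~F = T
~Q | P = T | T = T
(Q | P) -> (~Q | P) = T -> T = T
~R xor ((Q | P) -> (~Q | P)) = F xor T = T
Thus Statement 1 is true.

Statement 2: This is ~R & (((Q & P) | Q) & R).

~R = ~T = F
Q & P = F & T = F
(Q & P) | Q = F | F = F
((Q & P) | Q) & R = F & T = F
~R & (((Q & P) | Q) & R) = F & F = F
Thus Statement 2 is false.

Statement 1 True / Statement 2 False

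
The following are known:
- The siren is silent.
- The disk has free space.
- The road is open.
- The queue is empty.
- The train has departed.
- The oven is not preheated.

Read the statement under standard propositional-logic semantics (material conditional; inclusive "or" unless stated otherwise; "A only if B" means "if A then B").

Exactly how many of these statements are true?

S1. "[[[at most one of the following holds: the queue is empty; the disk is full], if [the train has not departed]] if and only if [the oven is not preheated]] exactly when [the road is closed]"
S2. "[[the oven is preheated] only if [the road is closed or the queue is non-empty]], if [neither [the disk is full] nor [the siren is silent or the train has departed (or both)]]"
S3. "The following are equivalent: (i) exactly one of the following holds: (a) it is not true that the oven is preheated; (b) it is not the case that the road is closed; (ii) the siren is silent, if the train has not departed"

Let U = "the train has departed" (True), S = "the queue is empty" (True), Q = "the disk is full" (False), V = "the oven is preheated" (False), R = "the road is closed" (False), P = "the siren is sounding" (False).

S1: Formalization: ((not U -> (S nand Q)) iff not V) iff R

not U = not True = False
S nand Q = True nand False = True
not U -> (S nand Q) = False -> True = True
not V = not False = True
(not U -> (S nand Q)) iff not V = True iff True = True
((not U -> (S nand Q)) iff not V) iff R = True iff False = False
Thus S1 is false.

S2: Parsed as (Q nor (not P or U)) -> (V -> (R or not S))

not P = not False = True
not P or U = True or True = True
Q nor (not P or U) = False nor True = False
not S = not True = False
R or not S = False or False = False
V -> (R or not S) = False -> False = True
(Q nor (not P or U)) -> (V -> (R or not S)) = False -> True = True
Hence S2 is true.

S3: This is (not V xor not R) iff (not U -> not P).

not V = not False = True
not R = not False = True
not V xor not R = True xor True = False
not U = not True = False
not P = not False = True
not U -> not P = False -> True = True
(not V xor not R) iff (not U -> not P) = False iff True = False
Thus S3 is false.

True statements: 1.

1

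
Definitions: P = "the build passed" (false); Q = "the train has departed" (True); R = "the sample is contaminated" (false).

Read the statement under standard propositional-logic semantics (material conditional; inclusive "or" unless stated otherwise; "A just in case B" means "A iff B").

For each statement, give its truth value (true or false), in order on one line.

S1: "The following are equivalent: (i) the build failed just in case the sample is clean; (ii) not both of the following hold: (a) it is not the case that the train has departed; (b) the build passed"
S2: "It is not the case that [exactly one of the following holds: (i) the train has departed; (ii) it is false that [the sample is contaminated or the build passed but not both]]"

S1 T; S2 T

S1: This is (not P iff not R) iff (not Q nand P).

not P = not False = True
not R = not False = True
not P iff not R = True iff True = True
not Q = not True = False
not Q nand P = False nand False = True
(not P iff not R) iff (not Q nand P) = True iff True = True
Hence S1 is true.

S2: Parsed as not (Q xor not (R xor P))

R xor P = False xor False = False
not (R xor P) = not False = True
Q xor not (R xor P) = True xor True = False
not (Q xor not (R xor P)) = not False = True
Thus S2 is true.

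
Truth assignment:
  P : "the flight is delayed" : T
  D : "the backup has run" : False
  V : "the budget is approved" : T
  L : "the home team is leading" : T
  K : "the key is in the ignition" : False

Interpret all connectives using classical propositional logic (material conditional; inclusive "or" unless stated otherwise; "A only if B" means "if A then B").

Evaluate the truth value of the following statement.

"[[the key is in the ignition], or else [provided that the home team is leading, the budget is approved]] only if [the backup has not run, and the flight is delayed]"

Parsed as (K or (L -> V)) -> (not D and P)

L -> V = True -> True = True
K or (L -> V) = False or True = True
not D = not False = True
not D and P = True and True = True
(K or (L -> V)) -> (not D and P) = True -> True = True

True.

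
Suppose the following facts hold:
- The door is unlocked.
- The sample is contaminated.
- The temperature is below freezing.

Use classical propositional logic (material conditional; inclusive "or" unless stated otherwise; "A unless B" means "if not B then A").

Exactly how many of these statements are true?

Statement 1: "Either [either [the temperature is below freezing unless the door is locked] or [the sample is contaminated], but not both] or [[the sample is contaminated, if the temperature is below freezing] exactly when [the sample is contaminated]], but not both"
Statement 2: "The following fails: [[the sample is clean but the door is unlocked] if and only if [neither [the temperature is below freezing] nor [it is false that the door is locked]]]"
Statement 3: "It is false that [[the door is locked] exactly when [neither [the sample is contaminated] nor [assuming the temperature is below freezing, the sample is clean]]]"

Let R = "the temperature is below freezing" (True), P = "the door is locked" (False), Q = "the sample is contaminated" (True).

Statement 1: Parsed as ((R or P) xor Q) xor ((R -> Q) iff Q)

R or P = True or False = True
(R or P) xor Q = True xor True = False
R -> Q = True -> True = True
(R -> Q) iff Q = True iff True = True
((R or P) xor Q) xor ((R -> Q) iff Q) = False xor True = True
Thus Statement 1 is true.

Statement 2: This is not ((not Q and not P) iff (R nor not P)).

not Q = not True = False
not P = not False = True
not Q and not P = False and True = False
not P = not False = True
R nor not P = True nor True = False
(not Q and not P) iff (R nor not P) = False iff False = True
not ((not Q and not P) iff (R nor not P)) = not True = False
Thus Statement 2 is false.

Statement 3: In symbols: not (P iff (Q nor (R -> not Q)))

not Q = not True = False
R -> not Q = True -> False = False
Q nor (R -> not Q) = True nor False = False
P iff (Q nor (R -> not Q)) = False iff False = True
not (P iff (Q nor (R -> not Q))) = not True = False
Hence Statement 3 is false.

True statements: 1.

1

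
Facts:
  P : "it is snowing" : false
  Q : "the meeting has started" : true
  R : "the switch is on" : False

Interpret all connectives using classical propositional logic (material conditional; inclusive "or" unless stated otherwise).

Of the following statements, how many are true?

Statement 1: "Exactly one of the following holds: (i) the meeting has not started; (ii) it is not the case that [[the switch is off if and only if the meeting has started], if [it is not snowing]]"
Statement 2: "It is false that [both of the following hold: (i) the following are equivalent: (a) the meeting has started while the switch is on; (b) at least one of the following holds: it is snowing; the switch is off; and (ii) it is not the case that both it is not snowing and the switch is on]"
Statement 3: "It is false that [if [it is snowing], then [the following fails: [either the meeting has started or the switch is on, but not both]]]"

Statement 1: In symbols: ¬Q ⊕ ¬(¬P → (¬R ↔ Q))

¬Q = ¬T = F
¬P = ¬F = T
¬R = ¬F = T
¬R ↔ Q = T ↔ T = T
¬P → (¬R ↔ Q) = T → T = T
¬(¬P → (¬R ↔ Q)) = ¬T = F
¬Q ⊕ ¬(¬P → (¬R ↔ Q)) = F ⊕ F = F
Hence Statement 1 is false.

Statement 2: In symbols: ¬(((Q ∧ R) ↔ (P ∨ ¬R)) ∧ (¬P ↑ R))

Q ∧ R = T ∧ F = F
¬R = ¬F = T
P ∨ ¬R = F ∨ T = T
(Q ∧ R) ↔ (P ∨ ¬R) = F ↔ T = F
¬P = ¬F = T
¬P ↑ R = T ↑ F = T
((Q ∧ R) ↔ (P ∨ ¬R)) ∧ (¬P ↑ R) = F ∧ T = F
¬(((Q ∧ R) ↔ (P ∨ ¬R)) ∧ (¬P ↑ R)) = ¬F = T
So Statement 2 is true.

Statement 3: Formalization: ¬(P → ¬(Q ⊕ R))

Q ⊕ R = T ⊕ F = T
¬(Q ⊕ R) = ¬T = F
P → ¬(Q ⊕ R) = F → F = T
¬(P → ¬(Q ⊕ R)) = ¬T = F
So Statement 3 is false.

Count: 1.

1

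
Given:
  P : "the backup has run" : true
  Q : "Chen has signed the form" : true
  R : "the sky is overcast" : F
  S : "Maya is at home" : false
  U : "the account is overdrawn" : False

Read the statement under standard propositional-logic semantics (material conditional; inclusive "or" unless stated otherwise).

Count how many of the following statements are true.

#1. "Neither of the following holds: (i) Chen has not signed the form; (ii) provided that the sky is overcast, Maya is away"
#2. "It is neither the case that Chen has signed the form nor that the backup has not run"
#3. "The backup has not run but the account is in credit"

0

#1: Parsed as not Q nor (R -> not S)

not Q = not True = False
not S = not False = True
R -> not S = False -> True = True
not Q nor (R -> not S) = False nor True = False
Thus #1 is false.

#2: Parsed as Q nor not P

not P = not True = False
Q nor not P = True nor False = False
So #2 is false.

#3: In symbols: not P and not U

not P = not True = False
not U = not False = True
not P and not U = False and True = False
Hence #3 is false.

Count: 0.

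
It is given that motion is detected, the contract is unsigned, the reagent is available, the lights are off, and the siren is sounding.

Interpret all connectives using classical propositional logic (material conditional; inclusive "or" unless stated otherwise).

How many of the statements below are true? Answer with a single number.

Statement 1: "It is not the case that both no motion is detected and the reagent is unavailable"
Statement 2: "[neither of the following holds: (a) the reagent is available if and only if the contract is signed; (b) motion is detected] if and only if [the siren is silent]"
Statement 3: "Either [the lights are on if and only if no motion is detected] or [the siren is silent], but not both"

3

Let G = "motion is detected" (T), M = "the reagent is available" (T), U = "the contract is signed" (F), W = "the siren is sounding" (T), N = "the lights are on" (F).

Statement 1: Formalization: ¬G ↑ ¬M

¬G = ¬T = F
¬M = ¬T = F
¬G ↑ ¬M = F ↑ F = T
Thus Statement 1 is true.

Statement 2: Formalization: ((M ↔ U) ↓ G) ↔ ¬W

M ↔ U = T ↔ F = F
(M ↔ U) ↓ G = F ↓ T = F
¬W = ¬T = F
((M ↔ U) ↓ G) ↔ ¬W = F ↔ F = T
So Statement 2 is true.

Statement 3: Parsed as (N ↔ ¬G) ⊕ ¬W

¬G = ¬T = F
N ↔ ¬G = F ↔ F = T
¬W = ¬T = F
(N ↔ ¬G) ⊕ ¬W = T ⊕ F = T
Hence Statement 3 is true.

Count: 3.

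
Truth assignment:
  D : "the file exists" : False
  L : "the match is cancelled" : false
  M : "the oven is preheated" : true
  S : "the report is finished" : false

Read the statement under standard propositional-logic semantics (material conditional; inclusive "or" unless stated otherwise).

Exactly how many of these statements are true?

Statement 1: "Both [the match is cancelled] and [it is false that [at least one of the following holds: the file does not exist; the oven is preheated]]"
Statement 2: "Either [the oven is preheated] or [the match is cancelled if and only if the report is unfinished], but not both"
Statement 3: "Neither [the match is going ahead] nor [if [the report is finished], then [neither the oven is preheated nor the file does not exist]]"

1

Statement 1: Parsed as L & ~(~D | M)

~D = ~F = T
~D | M = T | T = T
~(~D | M) = ~T = F
L & ~(~D | M) = F & F = F
So Statement 1 is false.

Statement 2: This is M xor (L <-> ~S).

~S = ~F = T
L <-> ~S = F <-> T = F
M xor (L <-> ~S) = T xor F = T
So Statement 2 is true.

Statement 3: In symbols: ~L nor (S -> (M nor ~D))

~L = ~F = T
~D = ~F = T
M nor ~D = T nor T = F
S -> (M nor ~D) = F -> F = T
~L nor (S -> (M nor ~D)) = T nor T = F
Hence Statement 3 is false.

True statements: 1 (Statement 2).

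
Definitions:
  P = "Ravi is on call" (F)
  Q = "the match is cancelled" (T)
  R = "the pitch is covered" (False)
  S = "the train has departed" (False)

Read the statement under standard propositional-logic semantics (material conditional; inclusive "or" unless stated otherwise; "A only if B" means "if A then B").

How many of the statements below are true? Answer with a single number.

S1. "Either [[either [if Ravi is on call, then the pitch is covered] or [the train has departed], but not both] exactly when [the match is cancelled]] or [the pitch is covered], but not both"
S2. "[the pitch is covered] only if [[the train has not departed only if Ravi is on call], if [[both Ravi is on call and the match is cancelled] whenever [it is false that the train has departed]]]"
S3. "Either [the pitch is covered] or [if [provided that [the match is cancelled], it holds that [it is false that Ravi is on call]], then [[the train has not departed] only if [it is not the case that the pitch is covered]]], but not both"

S1: This is (((P -> R) xor S) <-> Q) xor R.

P -> R = F -> F = T
(P -> R) xor S = T xor F = T
((P -> R) xor S) <-> Q = T <-> T = T
(((P -> R) xor S) <-> Q) xor R = T xor F = T
So S1 is true.

S2: Formalization: R -> ((~S -> (P & Q)) -> (~S -> P))

~S = ~F = T
P & Q = F & T = F
~S -> (P & Q) = T -> F = F
~S = ~F = T
~S -> P = T -> F = F
(~S -> (P & Q)) -> (~S -> P) = F -> F = T
R -> ((~S -> (P & Q)) -> (~S -> P)) = F -> T = T
So S2 is true.

S3: In symbols: R xor ((Q -> ~P) -> (~S -> ~R))

~P = ~F = T
Q -> ~P = T -> T = T
~S = ~F = T
~R = ~F = T
~S -> ~R = T -> T = T
(Q -> ~P) -> (~S -> ~R) = T -> T = T
R xor ((Q -> ~P) -> (~S -> ~R)) = F xor T = T
So S3 is true.

Count: 3.

3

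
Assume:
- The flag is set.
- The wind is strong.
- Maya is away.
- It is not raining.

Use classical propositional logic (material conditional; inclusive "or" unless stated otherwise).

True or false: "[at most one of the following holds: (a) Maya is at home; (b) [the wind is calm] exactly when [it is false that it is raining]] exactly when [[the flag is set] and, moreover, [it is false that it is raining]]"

Let R = "Maya is at home" (F), Q = "the wind is strong" (T), S = "it is raining" (F), P = "the flag is set" (T).
Formalization: (R ↑ (¬Q ↔ ¬S)) ↔ (P ∧ ¬S)

¬Q = ¬T = F
¬S = ¬F = T
¬Q ↔ ¬S = F ↔ T = F
R ↑ (¬Q ↔ ¬S) = F ↑ F = T
¬S = ¬F = T
P ∧ ¬S = T ∧ T = T
(R ↑ (¬Q ↔ ¬S)) ↔ (P ∧ ¬S) = T ↔ T = T

The statement is true.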